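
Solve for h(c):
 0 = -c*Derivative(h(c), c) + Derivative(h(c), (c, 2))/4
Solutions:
 h(c) = C1 + C2*erfi(sqrt(2)*c)


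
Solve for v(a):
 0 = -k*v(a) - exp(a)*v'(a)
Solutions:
 v(a) = C1*exp(k*exp(-a))


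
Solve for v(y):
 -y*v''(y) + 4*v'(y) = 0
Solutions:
 v(y) = C1 + C2*y^5


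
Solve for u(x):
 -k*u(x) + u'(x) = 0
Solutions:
 u(x) = C1*exp(k*x)


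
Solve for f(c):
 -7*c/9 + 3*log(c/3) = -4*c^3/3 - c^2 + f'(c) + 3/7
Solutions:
 f(c) = C1 + c^4/3 + c^3/3 - 7*c^2/18 + 3*c*log(c) - 24*c/7 - 3*c*log(3)


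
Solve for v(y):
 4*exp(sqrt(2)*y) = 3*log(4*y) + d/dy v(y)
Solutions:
 v(y) = C1 - 3*y*log(y) + 3*y*(1 - 2*log(2)) + 2*sqrt(2)*exp(sqrt(2)*y)


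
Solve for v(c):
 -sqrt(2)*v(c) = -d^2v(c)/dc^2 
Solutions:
 v(c) = C1*exp(-2^(1/4)*c) + C2*exp(2^(1/4)*c)


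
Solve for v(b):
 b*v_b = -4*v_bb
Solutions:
 v(b) = C1 + C2*erf(sqrt(2)*b/4)


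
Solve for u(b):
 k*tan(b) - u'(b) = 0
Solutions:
 u(b) = C1 - k*log(cos(b))


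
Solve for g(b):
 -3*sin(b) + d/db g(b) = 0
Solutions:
 g(b) = C1 - 3*cos(b)


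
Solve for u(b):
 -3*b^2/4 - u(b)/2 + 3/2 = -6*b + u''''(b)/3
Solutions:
 u(b) = -3*b^2/2 + 12*b + (C1*sin(6^(1/4)*b/2) + C2*cos(6^(1/4)*b/2))*exp(-6^(1/4)*b/2) + (C3*sin(6^(1/4)*b/2) + C4*cos(6^(1/4)*b/2))*exp(6^(1/4)*b/2) + 3


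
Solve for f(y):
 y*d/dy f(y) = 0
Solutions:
 f(y) = C1


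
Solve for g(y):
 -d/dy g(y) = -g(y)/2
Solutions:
 g(y) = C1*exp(y/2)


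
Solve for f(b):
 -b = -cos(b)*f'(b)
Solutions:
 f(b) = C1 + Integral(b/cos(b), b)


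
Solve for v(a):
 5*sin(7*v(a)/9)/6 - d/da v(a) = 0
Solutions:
 -5*a/6 + 9*log(cos(7*v(a)/9) - 1)/14 - 9*log(cos(7*v(a)/9) + 1)/14 = C1


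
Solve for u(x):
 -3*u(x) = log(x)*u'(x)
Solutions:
 u(x) = C1*exp(-3*li(x))


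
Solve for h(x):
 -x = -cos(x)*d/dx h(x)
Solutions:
 h(x) = C1 + Integral(x/cos(x), x)


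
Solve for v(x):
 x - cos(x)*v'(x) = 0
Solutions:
 v(x) = C1 + Integral(x/cos(x), x)


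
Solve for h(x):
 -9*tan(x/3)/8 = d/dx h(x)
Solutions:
 h(x) = C1 + 27*log(cos(x/3))/8


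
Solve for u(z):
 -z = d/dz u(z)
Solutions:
 u(z) = C1 - z^2/2


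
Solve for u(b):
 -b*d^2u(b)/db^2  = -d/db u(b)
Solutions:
 u(b) = C1 + C2*b^2


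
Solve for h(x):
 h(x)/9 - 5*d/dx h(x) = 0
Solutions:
 h(x) = C1*exp(x/45)


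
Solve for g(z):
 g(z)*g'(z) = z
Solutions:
 g(z) = -sqrt(C1 + z^2)
 g(z) = sqrt(C1 + z^2)


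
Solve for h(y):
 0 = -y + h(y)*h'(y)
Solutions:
 h(y) = -sqrt(C1 + y^2)
 h(y) = sqrt(C1 + y^2)


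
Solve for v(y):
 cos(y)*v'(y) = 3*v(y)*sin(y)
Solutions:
 v(y) = C1/cos(y)^3


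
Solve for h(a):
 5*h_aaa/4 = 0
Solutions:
 h(a) = C1 + C2*a + C3*a^2


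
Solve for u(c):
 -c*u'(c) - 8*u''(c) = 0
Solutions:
 u(c) = C1 + C2*erf(c/4)


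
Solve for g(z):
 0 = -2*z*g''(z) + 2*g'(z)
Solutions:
 g(z) = C1 + C2*z^2


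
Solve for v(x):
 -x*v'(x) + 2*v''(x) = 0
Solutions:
 v(x) = C1 + C2*erfi(x/2)


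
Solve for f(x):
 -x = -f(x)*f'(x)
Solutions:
 f(x) = -sqrt(C1 + x^2)
 f(x) = sqrt(C1 + x^2)


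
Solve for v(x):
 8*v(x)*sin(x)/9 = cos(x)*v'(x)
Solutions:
 v(x) = C1/cos(x)^(8/9)


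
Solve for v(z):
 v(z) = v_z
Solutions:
 v(z) = C1*exp(z)


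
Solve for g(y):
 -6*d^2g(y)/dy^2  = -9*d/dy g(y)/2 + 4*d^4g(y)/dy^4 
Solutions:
 g(y) = C1 + C2*exp(2^(1/3)*y*(-2^(1/3)*(9 + sqrt(113))^(1/3) + 4/(9 + sqrt(113))^(1/3))/8)*sin(2^(1/3)*sqrt(3)*y*(4/(9 + sqrt(113))^(1/3) + 2^(1/3)*(9 + sqrt(113))^(1/3))/8) + C3*exp(2^(1/3)*y*(-2^(1/3)*(9 + sqrt(113))^(1/3) + 4/(9 + sqrt(113))^(1/3))/8)*cos(2^(1/3)*sqrt(3)*y*(4/(9 + sqrt(113))^(1/3) + 2^(1/3)*(9 + sqrt(113))^(1/3))/8) + C4*exp(2^(1/3)*y*(-1/(9 + sqrt(113))^(1/3) + 2^(1/3)*(9 + sqrt(113))^(1/3)/4))


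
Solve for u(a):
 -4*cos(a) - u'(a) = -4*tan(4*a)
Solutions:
 u(a) = C1 - log(cos(4*a)) - 4*sin(a)


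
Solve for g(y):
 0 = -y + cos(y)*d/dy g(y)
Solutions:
 g(y) = C1 + Integral(y/cos(y), y)


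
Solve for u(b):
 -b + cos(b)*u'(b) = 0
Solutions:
 u(b) = C1 + Integral(b/cos(b), b)


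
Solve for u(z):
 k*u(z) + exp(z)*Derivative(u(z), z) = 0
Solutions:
 u(z) = C1*exp(k*exp(-z))


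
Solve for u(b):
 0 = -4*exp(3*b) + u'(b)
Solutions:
 u(b) = C1 + 4*exp(3*b)/3


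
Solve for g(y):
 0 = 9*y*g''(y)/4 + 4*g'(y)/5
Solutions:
 g(y) = C1 + C2*y^(29/45)


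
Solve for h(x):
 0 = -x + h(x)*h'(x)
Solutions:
 h(x) = -sqrt(C1 + x^2)
 h(x) = sqrt(C1 + x^2)


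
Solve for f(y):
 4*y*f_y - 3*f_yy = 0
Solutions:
 f(y) = C1 + C2*erfi(sqrt(6)*y/3)


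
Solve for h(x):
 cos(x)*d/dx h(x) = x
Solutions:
 h(x) = C1 + Integral(x/cos(x), x)


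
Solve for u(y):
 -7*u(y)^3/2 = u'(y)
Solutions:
 u(y) = -sqrt(-1/(C1 - 7*y))
 u(y) = sqrt(-1/(C1 - 7*y))


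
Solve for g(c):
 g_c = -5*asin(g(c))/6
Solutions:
 Integral(1/asin(_y), (_y, g(c))) = C1 - 5*c/6


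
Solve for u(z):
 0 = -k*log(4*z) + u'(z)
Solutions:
 u(z) = C1 + k*z*log(z) - k*z + k*z*log(4)


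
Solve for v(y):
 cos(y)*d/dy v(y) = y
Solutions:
 v(y) = C1 + Integral(y/cos(y), y)


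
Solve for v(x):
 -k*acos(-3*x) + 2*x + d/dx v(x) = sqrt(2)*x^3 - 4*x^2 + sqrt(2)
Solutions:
 v(x) = C1 + k*(x*acos(-3*x) + sqrt(1 - 9*x^2)/3) + sqrt(2)*x^4/4 - 4*x^3/3 - x^2 + sqrt(2)*x


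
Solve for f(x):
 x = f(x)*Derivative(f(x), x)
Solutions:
 f(x) = -sqrt(C1 + x^2)
 f(x) = sqrt(C1 + x^2)


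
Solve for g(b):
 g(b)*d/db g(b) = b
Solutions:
 g(b) = -sqrt(C1 + b^2)
 g(b) = sqrt(C1 + b^2)


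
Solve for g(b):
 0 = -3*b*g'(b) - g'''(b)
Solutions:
 g(b) = C1 + Integral(C2*airyai(-3^(1/3)*b) + C3*airybi(-3^(1/3)*b), b)


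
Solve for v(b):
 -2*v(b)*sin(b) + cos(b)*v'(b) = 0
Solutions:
 v(b) = C1/cos(b)^2


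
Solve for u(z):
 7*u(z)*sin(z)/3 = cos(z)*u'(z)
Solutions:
 u(z) = C1/cos(z)^(7/3)


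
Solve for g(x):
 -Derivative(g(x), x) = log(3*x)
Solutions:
 g(x) = C1 - x*log(x) - x*log(3) + x


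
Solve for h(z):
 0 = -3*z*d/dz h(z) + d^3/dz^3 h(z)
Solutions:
 h(z) = C1 + Integral(C2*airyai(3^(1/3)*z) + C3*airybi(3^(1/3)*z), z)


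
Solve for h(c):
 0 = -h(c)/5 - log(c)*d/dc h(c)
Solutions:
 h(c) = C1*exp(-li(c)/5)


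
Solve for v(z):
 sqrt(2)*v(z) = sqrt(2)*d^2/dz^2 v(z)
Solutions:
 v(z) = C1*exp(-z) + C2*exp(z)


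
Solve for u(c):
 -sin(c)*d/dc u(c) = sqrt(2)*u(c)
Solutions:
 u(c) = C1*(cos(c) + 1)^(sqrt(2)/2)/(cos(c) - 1)^(sqrt(2)/2)


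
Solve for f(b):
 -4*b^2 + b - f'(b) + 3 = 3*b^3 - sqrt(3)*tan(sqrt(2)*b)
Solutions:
 f(b) = C1 - 3*b^4/4 - 4*b^3/3 + b^2/2 + 3*b - sqrt(6)*log(cos(sqrt(2)*b))/2


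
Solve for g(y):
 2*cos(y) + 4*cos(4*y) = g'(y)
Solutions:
 g(y) = C1 + 2*sin(y) + sin(4*y)


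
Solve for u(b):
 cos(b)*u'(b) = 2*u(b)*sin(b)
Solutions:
 u(b) = C1/cos(b)^2


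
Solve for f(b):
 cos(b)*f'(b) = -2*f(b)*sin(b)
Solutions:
 f(b) = C1*cos(b)^2


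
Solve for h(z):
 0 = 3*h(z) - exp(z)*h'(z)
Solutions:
 h(z) = C1*exp(-3*exp(-z))


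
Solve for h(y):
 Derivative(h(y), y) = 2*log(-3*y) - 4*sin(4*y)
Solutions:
 h(y) = C1 + 2*y*log(-y) - 2*y + 2*y*log(3) + cos(4*y)


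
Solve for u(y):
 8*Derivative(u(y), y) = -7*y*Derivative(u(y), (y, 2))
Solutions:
 u(y) = C1 + C2/y^(1/7)


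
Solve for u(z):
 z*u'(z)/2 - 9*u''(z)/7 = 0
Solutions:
 u(z) = C1 + C2*erfi(sqrt(7)*z/6)


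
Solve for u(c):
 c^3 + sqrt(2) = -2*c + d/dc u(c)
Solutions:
 u(c) = C1 + c^4/4 + c^2 + sqrt(2)*c


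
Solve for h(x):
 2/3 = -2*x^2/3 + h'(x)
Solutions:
 h(x) = C1 + 2*x^3/9 + 2*x/3


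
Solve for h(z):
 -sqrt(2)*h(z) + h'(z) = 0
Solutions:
 h(z) = C1*exp(sqrt(2)*z)


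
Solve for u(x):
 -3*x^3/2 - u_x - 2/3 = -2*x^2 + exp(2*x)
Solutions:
 u(x) = C1 - 3*x^4/8 + 2*x^3/3 - 2*x/3 - exp(2*x)/2


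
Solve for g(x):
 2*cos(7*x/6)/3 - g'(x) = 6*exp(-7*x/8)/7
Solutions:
 g(x) = C1 + 4*sin(7*x/6)/7 + 48*exp(-7*x/8)/49


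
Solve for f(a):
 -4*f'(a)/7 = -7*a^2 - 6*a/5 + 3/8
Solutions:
 f(a) = C1 + 49*a^3/12 + 21*a^2/20 - 21*a/32


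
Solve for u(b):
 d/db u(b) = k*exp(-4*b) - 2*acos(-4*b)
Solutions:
 u(b) = C1 - 2*b*acos(-4*b) - k*exp(-4*b)/4 - sqrt(1 - 16*b^2)/2


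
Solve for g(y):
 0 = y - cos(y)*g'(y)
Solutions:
 g(y) = C1 + Integral(y/cos(y), y)


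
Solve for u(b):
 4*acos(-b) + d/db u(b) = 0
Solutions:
 u(b) = C1 - 4*b*acos(-b) - 4*sqrt(1 - b^2)


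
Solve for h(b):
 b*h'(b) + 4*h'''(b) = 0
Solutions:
 h(b) = C1 + Integral(C2*airyai(-2^(1/3)*b/2) + C3*airybi(-2^(1/3)*b/2), b)


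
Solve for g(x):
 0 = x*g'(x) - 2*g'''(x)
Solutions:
 g(x) = C1 + Integral(C2*airyai(2^(2/3)*x/2) + C3*airybi(2^(2/3)*x/2), x)


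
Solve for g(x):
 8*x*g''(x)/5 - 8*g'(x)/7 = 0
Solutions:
 g(x) = C1 + C2*x^(12/7)


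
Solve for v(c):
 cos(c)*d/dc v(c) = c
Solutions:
 v(c) = C1 + Integral(c/cos(c), c)


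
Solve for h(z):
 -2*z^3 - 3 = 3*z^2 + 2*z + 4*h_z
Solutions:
 h(z) = C1 - z^4/8 - z^3/4 - z^2/4 - 3*z/4


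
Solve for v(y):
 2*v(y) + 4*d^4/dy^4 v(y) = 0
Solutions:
 v(y) = (C1*sin(2^(1/4)*y/2) + C2*cos(2^(1/4)*y/2))*exp(-2^(1/4)*y/2) + (C3*sin(2^(1/4)*y/2) + C4*cos(2^(1/4)*y/2))*exp(2^(1/4)*y/2)


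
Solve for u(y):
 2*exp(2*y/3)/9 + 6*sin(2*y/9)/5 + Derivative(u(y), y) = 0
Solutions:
 u(y) = C1 - exp(2*y/3)/3 + 27*cos(2*y/9)/5


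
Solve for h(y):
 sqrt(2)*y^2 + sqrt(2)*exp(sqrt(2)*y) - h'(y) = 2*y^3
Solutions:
 h(y) = C1 - y^4/2 + sqrt(2)*y^3/3 + exp(sqrt(2)*y)


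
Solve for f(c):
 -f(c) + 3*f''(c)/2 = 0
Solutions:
 f(c) = C1*exp(-sqrt(6)*c/3) + C2*exp(sqrt(6)*c/3)


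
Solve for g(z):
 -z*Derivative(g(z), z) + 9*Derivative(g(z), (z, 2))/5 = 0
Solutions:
 g(z) = C1 + C2*erfi(sqrt(10)*z/6)


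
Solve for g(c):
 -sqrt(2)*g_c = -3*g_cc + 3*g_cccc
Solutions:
 g(c) = C1 + C2*exp(2^(1/6)*3^(1/3)*c*(2*3^(1/3)/(sqrt(3) + 3)^(1/3) + 2^(2/3)*(sqrt(3) + 3)^(1/3))/12)*sin(6^(1/6)*c*(-6^(2/3)*(sqrt(3) + 3)^(1/3) + 6/(sqrt(3) + 3)^(1/3))/12) + C3*exp(2^(1/6)*3^(1/3)*c*(2*3^(1/3)/(sqrt(3) + 3)^(1/3) + 2^(2/3)*(sqrt(3) + 3)^(1/3))/12)*cos(6^(1/6)*c*(-6^(2/3)*(sqrt(3) + 3)^(1/3) + 6/(sqrt(3) + 3)^(1/3))/12) + C4*exp(-2^(1/6)*3^(1/3)*c*(2*3^(1/3)/(sqrt(3) + 3)^(1/3) + 2^(2/3)*(sqrt(3) + 3)^(1/3))/6)


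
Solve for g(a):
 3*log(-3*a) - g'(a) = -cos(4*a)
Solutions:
 g(a) = C1 + 3*a*log(-a) - 3*a + 3*a*log(3) + sin(4*a)/4


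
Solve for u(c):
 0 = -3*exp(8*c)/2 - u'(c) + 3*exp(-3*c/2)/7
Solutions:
 u(c) = C1 - 3*exp(8*c)/16 - 2*exp(-3*c/2)/7


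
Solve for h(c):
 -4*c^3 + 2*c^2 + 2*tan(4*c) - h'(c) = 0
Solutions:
 h(c) = C1 - c^4 + 2*c^3/3 - log(cos(4*c))/2


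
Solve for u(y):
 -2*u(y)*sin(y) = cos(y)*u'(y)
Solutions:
 u(y) = C1*cos(y)^2


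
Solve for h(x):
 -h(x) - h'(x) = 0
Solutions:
 h(x) = C1*exp(-x)


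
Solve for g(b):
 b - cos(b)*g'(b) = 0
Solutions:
 g(b) = C1 + Integral(b/cos(b), b)


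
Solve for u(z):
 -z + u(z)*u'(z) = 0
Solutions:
 u(z) = -sqrt(C1 + z^2)
 u(z) = sqrt(C1 + z^2)


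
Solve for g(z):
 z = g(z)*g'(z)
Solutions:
 g(z) = -sqrt(C1 + z^2)
 g(z) = sqrt(C1 + z^2)


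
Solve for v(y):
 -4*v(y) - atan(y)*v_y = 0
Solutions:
 v(y) = C1*exp(-4*Integral(1/atan(y), y))


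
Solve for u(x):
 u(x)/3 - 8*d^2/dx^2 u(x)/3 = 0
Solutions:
 u(x) = C1*exp(-sqrt(2)*x/4) + C2*exp(sqrt(2)*x/4)


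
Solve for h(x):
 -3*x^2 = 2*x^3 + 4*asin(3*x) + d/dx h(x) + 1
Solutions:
 h(x) = C1 - x^4/2 - x^3 - 4*x*asin(3*x) - x - 4*sqrt(1 - 9*x^2)/3


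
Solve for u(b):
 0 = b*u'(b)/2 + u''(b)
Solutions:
 u(b) = C1 + C2*erf(b/2)


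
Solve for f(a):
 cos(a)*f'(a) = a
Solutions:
 f(a) = C1 + Integral(a/cos(a), a)


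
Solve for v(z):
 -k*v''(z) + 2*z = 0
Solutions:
 v(z) = C1 + C2*z + z^3/(3*k)


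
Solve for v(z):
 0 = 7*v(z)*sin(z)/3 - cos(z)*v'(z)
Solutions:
 v(z) = C1/cos(z)^(7/3)


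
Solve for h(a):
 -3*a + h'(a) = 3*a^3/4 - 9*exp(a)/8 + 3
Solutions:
 h(a) = C1 + 3*a^4/16 + 3*a^2/2 + 3*a - 9*exp(a)/8


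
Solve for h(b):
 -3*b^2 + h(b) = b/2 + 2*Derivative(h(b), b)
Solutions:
 h(b) = C1*exp(b/2) + 3*b^2 + 25*b/2 + 25


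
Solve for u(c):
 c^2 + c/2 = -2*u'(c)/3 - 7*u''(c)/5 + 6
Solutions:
 u(c) = C1 + C2*exp(-10*c/21) - c^3/2 + 111*c^2/40 - 531*c/200


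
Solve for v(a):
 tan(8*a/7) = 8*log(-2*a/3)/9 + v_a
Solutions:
 v(a) = C1 - 8*a*log(-a)/9 - 8*a*log(2)/9 + 8*a/9 + 8*a*log(3)/9 - 7*log(cos(8*a/7))/8


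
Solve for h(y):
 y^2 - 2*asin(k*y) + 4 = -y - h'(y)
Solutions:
 h(y) = C1 - y^3/3 - y^2/2 - 4*y + 2*Piecewise((y*asin(k*y) + sqrt(-k^2*y^2 + 1)/k, Ne(k, 0)), (0, True))


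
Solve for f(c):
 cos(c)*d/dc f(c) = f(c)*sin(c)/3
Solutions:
 f(c) = C1/cos(c)^(1/3)


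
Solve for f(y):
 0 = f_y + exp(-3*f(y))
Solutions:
 f(y) = log(C1 - 3*y)/3
 f(y) = log((-3^(1/3) - 3^(5/6)*I)*(C1 - y)^(1/3)/2)
 f(y) = log((-3^(1/3) + 3^(5/6)*I)*(C1 - y)^(1/3)/2)


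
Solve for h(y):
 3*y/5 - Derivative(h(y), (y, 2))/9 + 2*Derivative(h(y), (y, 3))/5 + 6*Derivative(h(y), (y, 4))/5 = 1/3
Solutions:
 h(y) = C1 + C2*y + C3*exp(y*(-3 + sqrt(39))/18) + C4*exp(-y*(3 + sqrt(39))/18) + 9*y^3/10 + 411*y^2/50


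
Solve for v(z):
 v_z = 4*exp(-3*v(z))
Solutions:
 v(z) = log(C1 + 12*z)/3
 v(z) = log((-3^(1/3) - 3^(5/6)*I)*(C1 + 4*z)^(1/3)/2)
 v(z) = log((-3^(1/3) + 3^(5/6)*I)*(C1 + 4*z)^(1/3)/2)


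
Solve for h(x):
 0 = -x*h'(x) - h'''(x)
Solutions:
 h(x) = C1 + Integral(C2*airyai(-x) + C3*airybi(-x), x)


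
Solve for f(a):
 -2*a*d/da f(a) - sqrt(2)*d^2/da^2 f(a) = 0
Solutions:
 f(a) = C1 + C2*erf(2^(3/4)*a/2)


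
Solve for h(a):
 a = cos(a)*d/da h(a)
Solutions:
 h(a) = C1 + Integral(a/cos(a), a)


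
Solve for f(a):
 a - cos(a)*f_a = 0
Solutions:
 f(a) = C1 + Integral(a/cos(a), a)


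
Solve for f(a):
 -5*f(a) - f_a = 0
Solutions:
 f(a) = C1*exp(-5*a)


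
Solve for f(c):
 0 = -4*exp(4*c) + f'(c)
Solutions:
 f(c) = C1 + exp(4*c)


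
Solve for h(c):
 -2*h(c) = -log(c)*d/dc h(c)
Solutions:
 h(c) = C1*exp(2*li(c))


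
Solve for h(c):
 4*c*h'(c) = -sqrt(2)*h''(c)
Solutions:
 h(c) = C1 + C2*erf(2^(1/4)*c)


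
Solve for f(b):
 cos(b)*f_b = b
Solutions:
 f(b) = C1 + Integral(b/cos(b), b)


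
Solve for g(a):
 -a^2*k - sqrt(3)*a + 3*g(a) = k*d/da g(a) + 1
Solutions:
 g(a) = C1*exp(3*a/k) + a^2*k/3 + 2*a*k^2/9 + sqrt(3)*a/3 + 2*k^3/27 + sqrt(3)*k/9 + 1/3


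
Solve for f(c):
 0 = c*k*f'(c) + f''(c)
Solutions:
 f(c) = Piecewise((-sqrt(2)*sqrt(pi)*C1*erf(sqrt(2)*c*sqrt(k)/2)/(2*sqrt(k)) - C2, (k > 0) | (k < 0)), (-C1*c - C2, True))


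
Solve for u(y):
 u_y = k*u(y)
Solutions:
 u(y) = C1*exp(k*y)


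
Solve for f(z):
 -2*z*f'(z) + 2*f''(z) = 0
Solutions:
 f(z) = C1 + C2*erfi(sqrt(2)*z/2)


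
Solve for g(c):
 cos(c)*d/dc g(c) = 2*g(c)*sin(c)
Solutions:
 g(c) = C1/cos(c)^2


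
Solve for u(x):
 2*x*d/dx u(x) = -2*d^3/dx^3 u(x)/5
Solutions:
 u(x) = C1 + Integral(C2*airyai(-5^(1/3)*x) + C3*airybi(-5^(1/3)*x), x)


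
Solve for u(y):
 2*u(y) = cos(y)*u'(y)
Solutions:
 u(y) = C1*(sin(y) + 1)/(sin(y) - 1)


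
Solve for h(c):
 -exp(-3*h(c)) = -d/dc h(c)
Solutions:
 h(c) = log(C1 + 3*c)/3
 h(c) = log((-3^(1/3) - 3^(5/6)*I)*(C1 + c)^(1/3)/2)
 h(c) = log((-3^(1/3) + 3^(5/6)*I)*(C1 + c)^(1/3)/2)


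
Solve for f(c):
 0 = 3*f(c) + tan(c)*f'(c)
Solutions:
 f(c) = C1/sin(c)^3


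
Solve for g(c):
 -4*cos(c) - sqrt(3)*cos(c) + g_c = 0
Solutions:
 g(c) = C1 + sqrt(3)*sin(c) + 4*sin(c)


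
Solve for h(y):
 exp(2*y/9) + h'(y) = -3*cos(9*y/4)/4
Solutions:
 h(y) = C1 - 9*exp(2*y/9)/2 - sin(9*y/4)/3


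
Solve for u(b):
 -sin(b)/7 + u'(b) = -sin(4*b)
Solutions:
 u(b) = C1 - cos(b)/7 + cos(4*b)/4


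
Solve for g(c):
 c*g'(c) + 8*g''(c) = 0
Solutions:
 g(c) = C1 + C2*erf(c/4)


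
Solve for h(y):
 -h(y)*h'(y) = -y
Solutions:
 h(y) = -sqrt(C1 + y^2)
 h(y) = sqrt(C1 + y^2)


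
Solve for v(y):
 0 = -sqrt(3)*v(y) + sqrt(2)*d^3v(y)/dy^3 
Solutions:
 v(y) = C3*exp(2^(5/6)*3^(1/6)*y/2) + (C1*sin(2^(5/6)*3^(2/3)*y/4) + C2*cos(2^(5/6)*3^(2/3)*y/4))*exp(-2^(5/6)*3^(1/6)*y/4)


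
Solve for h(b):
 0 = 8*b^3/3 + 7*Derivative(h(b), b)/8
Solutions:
 h(b) = C1 - 16*b^4/21


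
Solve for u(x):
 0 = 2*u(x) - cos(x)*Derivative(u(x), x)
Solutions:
 u(x) = C1*(sin(x) + 1)/(sin(x) - 1)


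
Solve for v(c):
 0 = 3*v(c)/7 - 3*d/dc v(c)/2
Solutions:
 v(c) = C1*exp(2*c/7)


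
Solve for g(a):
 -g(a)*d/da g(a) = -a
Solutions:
 g(a) = -sqrt(C1 + a^2)
 g(a) = sqrt(C1 + a^2)


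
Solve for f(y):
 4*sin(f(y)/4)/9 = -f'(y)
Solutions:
 4*y/9 + 2*log(cos(f(y)/4) - 1) - 2*log(cos(f(y)/4) + 1) = C1


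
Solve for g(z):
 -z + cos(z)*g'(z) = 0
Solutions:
 g(z) = C1 + Integral(z/cos(z), z)


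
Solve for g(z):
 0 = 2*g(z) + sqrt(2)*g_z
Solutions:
 g(z) = C1*exp(-sqrt(2)*z)


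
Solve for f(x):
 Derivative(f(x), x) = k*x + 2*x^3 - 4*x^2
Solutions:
 f(x) = C1 + k*x^2/2 + x^4/2 - 4*x^3/3


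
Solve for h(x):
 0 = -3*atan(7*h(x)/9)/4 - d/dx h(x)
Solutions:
 Integral(1/atan(7*_y/9), (_y, h(x))) = C1 - 3*x/4


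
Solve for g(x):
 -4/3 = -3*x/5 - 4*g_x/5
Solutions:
 g(x) = C1 - 3*x^2/8 + 5*x/3


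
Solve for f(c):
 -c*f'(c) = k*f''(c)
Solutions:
 f(c) = C1 + C2*sqrt(k)*erf(sqrt(2)*c*sqrt(1/k)/2)


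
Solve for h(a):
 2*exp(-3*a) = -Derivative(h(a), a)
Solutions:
 h(a) = C1 + 2*exp(-3*a)/3


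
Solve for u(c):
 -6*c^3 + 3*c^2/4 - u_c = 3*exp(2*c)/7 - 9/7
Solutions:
 u(c) = C1 - 3*c^4/2 + c^3/4 + 9*c/7 - 3*exp(2*c)/14


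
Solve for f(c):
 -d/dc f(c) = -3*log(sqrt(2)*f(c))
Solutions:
 -2*Integral(1/(2*log(_y) + log(2)), (_y, f(c)))/3 = C1 - c


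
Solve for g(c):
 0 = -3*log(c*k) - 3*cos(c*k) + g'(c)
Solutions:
 g(c) = C1 + 3*c*log(c*k) - 3*c + 3*Piecewise((sin(c*k)/k, Ne(k, 0)), (c, True))


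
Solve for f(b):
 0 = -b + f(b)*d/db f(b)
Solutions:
 f(b) = -sqrt(C1 + b^2)
 f(b) = sqrt(C1 + b^2)


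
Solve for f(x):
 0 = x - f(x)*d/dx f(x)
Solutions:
 f(x) = -sqrt(C1 + x^2)
 f(x) = sqrt(C1 + x^2)


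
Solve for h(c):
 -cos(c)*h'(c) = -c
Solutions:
 h(c) = C1 + Integral(c/cos(c), c)


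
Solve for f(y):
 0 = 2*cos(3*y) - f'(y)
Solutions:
 f(y) = C1 + 2*sin(3*y)/3


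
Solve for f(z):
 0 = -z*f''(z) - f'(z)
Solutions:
 f(z) = C1 + C2*log(z)


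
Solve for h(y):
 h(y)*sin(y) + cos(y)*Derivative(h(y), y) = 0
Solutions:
 h(y) = C1*cos(y)


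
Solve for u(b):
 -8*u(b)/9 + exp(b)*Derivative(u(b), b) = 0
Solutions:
 u(b) = C1*exp(-8*exp(-b)/9)


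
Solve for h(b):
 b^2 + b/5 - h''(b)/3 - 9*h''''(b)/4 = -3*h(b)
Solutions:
 h(b) = C1*exp(-sqrt(6)*b*sqrt(-1 + 2*sqrt(61))/9) + C2*exp(sqrt(6)*b*sqrt(-1 + 2*sqrt(61))/9) + C3*sin(sqrt(6)*b*sqrt(1 + 2*sqrt(61))/9) + C4*cos(sqrt(6)*b*sqrt(1 + 2*sqrt(61))/9) - b^2/3 - b/15 - 2/27


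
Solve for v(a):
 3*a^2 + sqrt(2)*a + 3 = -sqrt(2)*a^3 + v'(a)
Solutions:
 v(a) = C1 + sqrt(2)*a^4/4 + a^3 + sqrt(2)*a^2/2 + 3*a


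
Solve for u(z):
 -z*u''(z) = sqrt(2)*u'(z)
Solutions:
 u(z) = C1 + C2*z^(1 - sqrt(2))


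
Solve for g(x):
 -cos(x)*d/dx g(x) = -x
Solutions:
 g(x) = C1 + Integral(x/cos(x), x)


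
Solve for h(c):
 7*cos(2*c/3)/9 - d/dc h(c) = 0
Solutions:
 h(c) = C1 + 7*sin(2*c/3)/6


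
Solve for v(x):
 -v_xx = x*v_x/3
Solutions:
 v(x) = C1 + C2*erf(sqrt(6)*x/6)


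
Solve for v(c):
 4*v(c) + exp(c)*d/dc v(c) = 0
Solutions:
 v(c) = C1*exp(4*exp(-c))


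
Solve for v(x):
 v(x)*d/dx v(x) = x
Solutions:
 v(x) = -sqrt(C1 + x^2)
 v(x) = sqrt(C1 + x^2)


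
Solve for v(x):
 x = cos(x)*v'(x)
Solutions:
 v(x) = C1 + Integral(x/cos(x), x)


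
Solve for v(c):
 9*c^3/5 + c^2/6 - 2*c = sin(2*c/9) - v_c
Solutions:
 v(c) = C1 - 9*c^4/20 - c^3/18 + c^2 - 9*cos(2*c/9)/2


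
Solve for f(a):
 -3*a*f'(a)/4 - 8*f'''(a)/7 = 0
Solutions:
 f(a) = C1 + Integral(C2*airyai(-42^(1/3)*a/4) + C3*airybi(-42^(1/3)*a/4), a)


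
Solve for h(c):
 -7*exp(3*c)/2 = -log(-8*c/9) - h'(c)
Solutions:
 h(c) = C1 - c*log(-c) + c*(-3*log(2) + 1 + 2*log(3)) + 7*exp(3*c)/6


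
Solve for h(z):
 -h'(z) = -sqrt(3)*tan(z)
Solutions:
 h(z) = C1 - sqrt(3)*log(cos(z))


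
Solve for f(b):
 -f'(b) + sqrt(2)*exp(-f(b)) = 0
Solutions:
 f(b) = log(C1 + sqrt(2)*b)


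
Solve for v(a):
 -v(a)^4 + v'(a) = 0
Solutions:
 v(a) = (-1/(C1 + 3*a))^(1/3)
 v(a) = (-1/(C1 + a))^(1/3)*(-3^(2/3) - 3*3^(1/6)*I)/6
 v(a) = (-1/(C1 + a))^(1/3)*(-3^(2/3) + 3*3^(1/6)*I)/6


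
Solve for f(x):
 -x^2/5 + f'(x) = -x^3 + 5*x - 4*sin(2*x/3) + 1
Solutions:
 f(x) = C1 - x^4/4 + x^3/15 + 5*x^2/2 + x + 6*cos(2*x/3)


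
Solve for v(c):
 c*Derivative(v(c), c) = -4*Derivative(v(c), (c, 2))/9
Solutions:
 v(c) = C1 + C2*erf(3*sqrt(2)*c/4)


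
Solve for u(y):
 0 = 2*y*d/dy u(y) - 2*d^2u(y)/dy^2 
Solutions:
 u(y) = C1 + C2*erfi(sqrt(2)*y/2)


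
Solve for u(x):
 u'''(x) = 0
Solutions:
 u(x) = C1 + C2*x + C3*x^2


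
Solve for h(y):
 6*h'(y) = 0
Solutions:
 h(y) = C1


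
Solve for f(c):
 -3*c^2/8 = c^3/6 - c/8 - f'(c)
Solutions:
 f(c) = C1 + c^4/24 + c^3/8 - c^2/16


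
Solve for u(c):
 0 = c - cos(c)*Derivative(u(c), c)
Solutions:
 u(c) = C1 + Integral(c/cos(c), c)


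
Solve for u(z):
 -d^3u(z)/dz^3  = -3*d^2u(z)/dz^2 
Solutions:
 u(z) = C1 + C2*z + C3*exp(3*z)


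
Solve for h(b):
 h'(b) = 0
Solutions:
 h(b) = C1


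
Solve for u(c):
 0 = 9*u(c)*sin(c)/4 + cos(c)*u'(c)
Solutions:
 u(c) = C1*cos(c)^(9/4)


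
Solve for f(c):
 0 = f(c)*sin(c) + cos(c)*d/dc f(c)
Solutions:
 f(c) = C1*cos(c)


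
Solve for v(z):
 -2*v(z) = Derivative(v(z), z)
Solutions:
 v(z) = C1*exp(-2*z)


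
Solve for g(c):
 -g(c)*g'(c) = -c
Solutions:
 g(c) = -sqrt(C1 + c^2)
 g(c) = sqrt(C1 + c^2)


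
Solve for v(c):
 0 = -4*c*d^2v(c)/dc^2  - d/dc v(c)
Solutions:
 v(c) = C1 + C2*c^(3/4)


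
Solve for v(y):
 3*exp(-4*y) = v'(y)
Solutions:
 v(y) = C1 - 3*exp(-4*y)/4


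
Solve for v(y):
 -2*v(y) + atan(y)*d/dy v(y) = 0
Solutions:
 v(y) = C1*exp(2*Integral(1/atan(y), y))


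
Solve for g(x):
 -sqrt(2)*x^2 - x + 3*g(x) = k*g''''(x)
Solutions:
 g(x) = C1*exp(-3^(1/4)*x*(1/k)^(1/4)) + C2*exp(3^(1/4)*x*(1/k)^(1/4)) + C3*exp(-3^(1/4)*I*x*(1/k)^(1/4)) + C4*exp(3^(1/4)*I*x*(1/k)^(1/4)) + sqrt(2)*x^2/3 + x/3


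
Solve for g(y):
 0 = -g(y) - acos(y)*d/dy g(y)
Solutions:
 g(y) = C1*exp(-Integral(1/acos(y), y))


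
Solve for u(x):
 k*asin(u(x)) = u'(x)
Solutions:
 Integral(1/asin(_y), (_y, u(x))) = C1 + k*x


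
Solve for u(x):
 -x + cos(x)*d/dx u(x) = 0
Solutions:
 u(x) = C1 + Integral(x/cos(x), x)


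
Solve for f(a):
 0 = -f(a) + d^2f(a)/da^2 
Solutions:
 f(a) = C1*exp(-a) + C2*exp(a)


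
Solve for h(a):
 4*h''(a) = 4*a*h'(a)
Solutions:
 h(a) = C1 + C2*erfi(sqrt(2)*a/2)


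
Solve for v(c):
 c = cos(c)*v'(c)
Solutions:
 v(c) = C1 + Integral(c/cos(c), c)


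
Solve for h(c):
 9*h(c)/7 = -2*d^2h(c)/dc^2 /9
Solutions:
 h(c) = C1*sin(9*sqrt(14)*c/14) + C2*cos(9*sqrt(14)*c/14)


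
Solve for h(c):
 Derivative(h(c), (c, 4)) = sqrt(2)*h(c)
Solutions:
 h(c) = C1*exp(-2^(1/8)*c) + C2*exp(2^(1/8)*c) + C3*sin(2^(1/8)*c) + C4*cos(2^(1/8)*c)


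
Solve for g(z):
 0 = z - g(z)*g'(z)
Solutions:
 g(z) = -sqrt(C1 + z^2)
 g(z) = sqrt(C1 + z^2)


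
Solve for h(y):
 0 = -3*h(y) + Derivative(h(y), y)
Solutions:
 h(y) = C1*exp(3*y)


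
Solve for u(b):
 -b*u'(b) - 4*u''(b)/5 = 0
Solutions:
 u(b) = C1 + C2*erf(sqrt(10)*b/4)


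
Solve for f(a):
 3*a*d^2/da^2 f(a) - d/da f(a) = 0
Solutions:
 f(a) = C1 + C2*a^(4/3)


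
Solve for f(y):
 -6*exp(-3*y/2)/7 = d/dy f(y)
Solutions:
 f(y) = C1 + 4*exp(-3*y/2)/7


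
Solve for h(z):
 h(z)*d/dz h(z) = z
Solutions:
 h(z) = -sqrt(C1 + z^2)
 h(z) = sqrt(C1 + z^2)


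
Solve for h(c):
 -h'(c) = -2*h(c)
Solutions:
 h(c) = C1*exp(2*c)


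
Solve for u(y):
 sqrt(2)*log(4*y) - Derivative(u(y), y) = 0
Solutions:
 u(y) = C1 + sqrt(2)*y*log(y) - sqrt(2)*y + 2*sqrt(2)*y*log(2)


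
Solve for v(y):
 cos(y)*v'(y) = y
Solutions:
 v(y) = C1 + Integral(y/cos(y), y)


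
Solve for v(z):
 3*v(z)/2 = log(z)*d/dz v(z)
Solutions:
 v(z) = C1*exp(3*li(z)/2)


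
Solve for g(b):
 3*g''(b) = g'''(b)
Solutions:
 g(b) = C1 + C2*b + C3*exp(3*b)


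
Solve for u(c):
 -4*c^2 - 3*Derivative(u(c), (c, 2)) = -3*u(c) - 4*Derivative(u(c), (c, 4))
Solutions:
 u(c) = 4*c^2/3 + (C1*sin(sqrt(2)*3^(1/4)*c*sin(atan(sqrt(39)/3)/2)/2) + C2*cos(sqrt(2)*3^(1/4)*c*sin(atan(sqrt(39)/3)/2)/2))*exp(-sqrt(2)*3^(1/4)*c*cos(atan(sqrt(39)/3)/2)/2) + (C3*sin(sqrt(2)*3^(1/4)*c*sin(atan(sqrt(39)/3)/2)/2) + C4*cos(sqrt(2)*3^(1/4)*c*sin(atan(sqrt(39)/3)/2)/2))*exp(sqrt(2)*3^(1/4)*c*cos(atan(sqrt(39)/3)/2)/2) + 8/3


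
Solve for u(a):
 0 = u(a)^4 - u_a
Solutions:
 u(a) = (-1/(C1 + 3*a))^(1/3)
 u(a) = (-1/(C1 + a))^(1/3)*(-3^(2/3) - 3*3^(1/6)*I)/6
 u(a) = (-1/(C1 + a))^(1/3)*(-3^(2/3) + 3*3^(1/6)*I)/6


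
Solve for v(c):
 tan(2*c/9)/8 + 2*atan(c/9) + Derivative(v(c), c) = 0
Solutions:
 v(c) = C1 - 2*c*atan(c/9) + 9*log(c^2 + 81) + 9*log(cos(2*c/9))/16


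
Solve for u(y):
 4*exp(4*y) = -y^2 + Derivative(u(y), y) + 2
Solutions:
 u(y) = C1 + y^3/3 - 2*y + exp(4*y)


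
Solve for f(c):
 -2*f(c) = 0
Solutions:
 f(c) = 0


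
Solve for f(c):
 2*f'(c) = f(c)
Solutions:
 f(c) = C1*exp(c/2)


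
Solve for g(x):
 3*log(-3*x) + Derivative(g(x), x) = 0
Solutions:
 g(x) = C1 - 3*x*log(-x) + 3*x*(1 - log(3))


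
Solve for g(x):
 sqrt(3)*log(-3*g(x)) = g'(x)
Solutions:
 -sqrt(3)*Integral(1/(log(-_y) + log(3)), (_y, g(x)))/3 = C1 - x


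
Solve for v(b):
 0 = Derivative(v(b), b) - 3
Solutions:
 v(b) = C1 + 3*b


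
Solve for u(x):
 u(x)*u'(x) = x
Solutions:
 u(x) = -sqrt(C1 + x^2)
 u(x) = sqrt(C1 + x^2)


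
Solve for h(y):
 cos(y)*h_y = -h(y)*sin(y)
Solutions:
 h(y) = C1*cos(y)


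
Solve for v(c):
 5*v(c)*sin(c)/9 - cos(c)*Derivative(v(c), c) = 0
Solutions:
 v(c) = C1/cos(c)^(5/9)


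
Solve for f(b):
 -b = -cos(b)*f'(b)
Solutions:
 f(b) = C1 + Integral(b/cos(b), b)


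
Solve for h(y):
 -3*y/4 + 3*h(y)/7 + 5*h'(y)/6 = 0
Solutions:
 h(y) = C1*exp(-18*y/35) + 7*y/4 - 245/72


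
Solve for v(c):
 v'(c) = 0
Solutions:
 v(c) = C1


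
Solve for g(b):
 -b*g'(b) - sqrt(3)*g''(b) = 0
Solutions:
 g(b) = C1 + C2*erf(sqrt(2)*3^(3/4)*b/6)


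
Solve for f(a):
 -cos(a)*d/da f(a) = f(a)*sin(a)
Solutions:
 f(a) = C1*cos(a)


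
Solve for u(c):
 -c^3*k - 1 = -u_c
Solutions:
 u(c) = C1 + c^4*k/4 + c


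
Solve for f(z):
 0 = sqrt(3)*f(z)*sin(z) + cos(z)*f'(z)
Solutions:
 f(z) = C1*cos(z)^(sqrt(3))


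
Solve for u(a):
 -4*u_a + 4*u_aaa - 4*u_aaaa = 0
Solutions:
 u(a) = C1 + C2*exp(a*(2*2^(1/3)/(3*sqrt(69) + 25)^(1/3) + 4 + 2^(2/3)*(3*sqrt(69) + 25)^(1/3))/12)*sin(2^(1/3)*sqrt(3)*a*(-2^(1/3)*(3*sqrt(69) + 25)^(1/3) + 2/(3*sqrt(69) + 25)^(1/3))/12) + C3*exp(a*(2*2^(1/3)/(3*sqrt(69) + 25)^(1/3) + 4 + 2^(2/3)*(3*sqrt(69) + 25)^(1/3))/12)*cos(2^(1/3)*sqrt(3)*a*(-2^(1/3)*(3*sqrt(69) + 25)^(1/3) + 2/(3*sqrt(69) + 25)^(1/3))/12) + C4*exp(a*(-2^(2/3)*(3*sqrt(69) + 25)^(1/3) - 2*2^(1/3)/(3*sqrt(69) + 25)^(1/3) + 2)/6)


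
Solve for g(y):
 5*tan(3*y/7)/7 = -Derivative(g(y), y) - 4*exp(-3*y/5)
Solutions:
 g(y) = C1 - 5*log(tan(3*y/7)^2 + 1)/6 + 20*exp(-3*y/5)/3


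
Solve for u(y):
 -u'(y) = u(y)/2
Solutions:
 u(y) = C1*exp(-y/2)


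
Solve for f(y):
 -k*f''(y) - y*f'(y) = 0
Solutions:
 f(y) = C1 + C2*sqrt(k)*erf(sqrt(2)*y*sqrt(1/k)/2)


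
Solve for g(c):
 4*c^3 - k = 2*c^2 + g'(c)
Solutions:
 g(c) = C1 + c^4 - 2*c^3/3 - c*k


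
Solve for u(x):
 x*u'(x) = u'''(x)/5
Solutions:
 u(x) = C1 + Integral(C2*airyai(5^(1/3)*x) + C3*airybi(5^(1/3)*x), x)


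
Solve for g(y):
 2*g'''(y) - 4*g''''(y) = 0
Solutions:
 g(y) = C1 + C2*y + C3*y^2 + C4*exp(y/2)


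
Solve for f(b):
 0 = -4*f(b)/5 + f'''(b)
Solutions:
 f(b) = C3*exp(10^(2/3)*b/5) + (C1*sin(10^(2/3)*sqrt(3)*b/10) + C2*cos(10^(2/3)*sqrt(3)*b/10))*exp(-10^(2/3)*b/10)


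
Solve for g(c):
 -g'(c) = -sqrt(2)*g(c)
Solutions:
 g(c) = C1*exp(sqrt(2)*c)


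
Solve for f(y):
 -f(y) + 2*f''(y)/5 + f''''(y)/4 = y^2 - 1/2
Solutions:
 f(y) = C1*exp(-sqrt(10)*y*sqrt(-2 + sqrt(29))/5) + C2*exp(sqrt(10)*y*sqrt(-2 + sqrt(29))/5) + C3*sin(sqrt(10)*y*sqrt(2 + sqrt(29))/5) + C4*cos(sqrt(10)*y*sqrt(2 + sqrt(29))/5) - y^2 - 3/10


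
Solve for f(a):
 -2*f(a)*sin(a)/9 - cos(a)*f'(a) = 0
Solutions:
 f(a) = C1*cos(a)^(2/9)


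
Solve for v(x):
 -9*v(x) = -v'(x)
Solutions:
 v(x) = C1*exp(9*x)


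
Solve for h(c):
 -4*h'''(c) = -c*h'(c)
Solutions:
 h(c) = C1 + Integral(C2*airyai(2^(1/3)*c/2) + C3*airybi(2^(1/3)*c/2), c)


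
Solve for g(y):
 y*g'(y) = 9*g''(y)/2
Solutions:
 g(y) = C1 + C2*erfi(y/3)


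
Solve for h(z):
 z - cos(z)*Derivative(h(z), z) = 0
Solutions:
 h(z) = C1 + Integral(z/cos(z), z)


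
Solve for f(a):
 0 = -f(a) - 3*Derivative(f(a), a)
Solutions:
 f(a) = C1*exp(-a/3)


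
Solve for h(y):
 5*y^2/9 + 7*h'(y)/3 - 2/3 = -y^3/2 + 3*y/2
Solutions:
 h(y) = C1 - 3*y^4/56 - 5*y^3/63 + 9*y^2/28 + 2*y/7


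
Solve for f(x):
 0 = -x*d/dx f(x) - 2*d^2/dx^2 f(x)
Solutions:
 f(x) = C1 + C2*erf(x/2)


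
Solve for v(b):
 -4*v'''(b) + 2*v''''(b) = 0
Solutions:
 v(b) = C1 + C2*b + C3*b^2 + C4*exp(2*b)


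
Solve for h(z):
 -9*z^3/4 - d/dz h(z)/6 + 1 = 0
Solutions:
 h(z) = C1 - 27*z^4/8 + 6*z


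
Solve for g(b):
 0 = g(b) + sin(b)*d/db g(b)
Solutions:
 g(b) = C1*sqrt(cos(b) + 1)/sqrt(cos(b) - 1)


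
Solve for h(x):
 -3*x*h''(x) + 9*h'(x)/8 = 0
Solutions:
 h(x) = C1 + C2*x^(11/8)


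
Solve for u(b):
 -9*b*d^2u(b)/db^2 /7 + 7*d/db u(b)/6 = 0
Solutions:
 u(b) = C1 + C2*b^(103/54)


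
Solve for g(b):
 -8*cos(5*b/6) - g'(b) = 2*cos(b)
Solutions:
 g(b) = C1 - 48*sin(5*b/6)/5 - 2*sin(b)


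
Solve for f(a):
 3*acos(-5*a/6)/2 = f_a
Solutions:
 f(a) = C1 + 3*a*acos(-5*a/6)/2 + 3*sqrt(36 - 25*a^2)/10


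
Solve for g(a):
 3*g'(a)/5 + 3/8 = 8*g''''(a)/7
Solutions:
 g(a) = C1 + C4*exp(21^(1/3)*5^(2/3)*a/10) - 5*a/8 + (C2*sin(3^(5/6)*5^(2/3)*7^(1/3)*a/20) + C3*cos(3^(5/6)*5^(2/3)*7^(1/3)*a/20))*exp(-21^(1/3)*5^(2/3)*a/20)


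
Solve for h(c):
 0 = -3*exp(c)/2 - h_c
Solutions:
 h(c) = C1 - 3*exp(c)/2


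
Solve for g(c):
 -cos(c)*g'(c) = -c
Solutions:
 g(c) = C1 + Integral(c/cos(c), c)


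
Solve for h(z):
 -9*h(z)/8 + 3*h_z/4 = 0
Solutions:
 h(z) = C1*exp(3*z/2)


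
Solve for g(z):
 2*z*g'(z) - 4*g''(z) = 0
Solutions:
 g(z) = C1 + C2*erfi(z/2)


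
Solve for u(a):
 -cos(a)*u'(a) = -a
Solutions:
 u(a) = C1 + Integral(a/cos(a), a)


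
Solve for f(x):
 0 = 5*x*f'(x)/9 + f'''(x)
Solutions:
 f(x) = C1 + Integral(C2*airyai(-15^(1/3)*x/3) + C3*airybi(-15^(1/3)*x/3), x)


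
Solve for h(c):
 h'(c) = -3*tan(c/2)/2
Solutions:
 h(c) = C1 + 3*log(cos(c/2))


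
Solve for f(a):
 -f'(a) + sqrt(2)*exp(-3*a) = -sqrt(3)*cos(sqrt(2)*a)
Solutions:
 f(a) = C1 + sqrt(6)*sin(sqrt(2)*a)/2 - sqrt(2)*exp(-3*a)/3


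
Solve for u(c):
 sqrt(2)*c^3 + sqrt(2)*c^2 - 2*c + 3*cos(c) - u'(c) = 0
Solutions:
 u(c) = C1 + sqrt(2)*c^4/4 + sqrt(2)*c^3/3 - c^2 + 3*sin(c)


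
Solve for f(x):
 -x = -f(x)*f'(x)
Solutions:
 f(x) = -sqrt(C1 + x^2)
 f(x) = sqrt(C1 + x^2)


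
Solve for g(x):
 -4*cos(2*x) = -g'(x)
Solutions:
 g(x) = C1 + 2*sin(2*x)


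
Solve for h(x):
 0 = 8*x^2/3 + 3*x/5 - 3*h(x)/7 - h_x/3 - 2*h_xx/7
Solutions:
 h(x) = 56*x^2/9 - 3353*x/405 + (C1*sin(sqrt(167)*x/12) + C2*cos(sqrt(167)*x/12))*exp(-7*x/12) - 6769/3645


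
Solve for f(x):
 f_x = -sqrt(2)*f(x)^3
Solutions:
 f(x) = -sqrt(2)*sqrt(-1/(C1 - sqrt(2)*x))/2
 f(x) = sqrt(2)*sqrt(-1/(C1 - sqrt(2)*x))/2


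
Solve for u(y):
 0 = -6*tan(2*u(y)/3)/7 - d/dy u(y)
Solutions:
 u(y) = -3*asin(C1*exp(-4*y/7))/2 + 3*pi/2
 u(y) = 3*asin(C1*exp(-4*y/7))/2


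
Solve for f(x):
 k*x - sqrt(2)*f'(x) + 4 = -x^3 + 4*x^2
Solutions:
 f(x) = C1 + sqrt(2)*k*x^2/4 + sqrt(2)*x^4/8 - 2*sqrt(2)*x^3/3 + 2*sqrt(2)*x


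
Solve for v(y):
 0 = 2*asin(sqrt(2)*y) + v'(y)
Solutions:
 v(y) = C1 - 2*y*asin(sqrt(2)*y) - sqrt(2)*sqrt(1 - 2*y^2)


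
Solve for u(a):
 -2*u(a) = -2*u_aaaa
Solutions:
 u(a) = C1*exp(-a) + C2*exp(a) + C3*sin(a) + C4*cos(a)


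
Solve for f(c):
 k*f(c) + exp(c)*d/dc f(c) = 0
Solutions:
 f(c) = C1*exp(k*exp(-c))


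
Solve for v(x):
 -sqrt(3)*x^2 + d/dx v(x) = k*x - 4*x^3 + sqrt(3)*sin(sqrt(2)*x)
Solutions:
 v(x) = C1 + k*x^2/2 - x^4 + sqrt(3)*x^3/3 - sqrt(6)*cos(sqrt(2)*x)/2


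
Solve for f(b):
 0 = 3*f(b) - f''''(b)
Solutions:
 f(b) = C1*exp(-3^(1/4)*b) + C2*exp(3^(1/4)*b) + C3*sin(3^(1/4)*b) + C4*cos(3^(1/4)*b)


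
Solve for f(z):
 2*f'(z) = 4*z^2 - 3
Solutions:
 f(z) = C1 + 2*z^3/3 - 3*z/2


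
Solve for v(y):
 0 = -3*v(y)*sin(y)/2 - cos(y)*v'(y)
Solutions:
 v(y) = C1*cos(y)^(3/2)


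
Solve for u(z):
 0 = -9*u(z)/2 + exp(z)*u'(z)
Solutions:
 u(z) = C1*exp(-9*exp(-z)/2)


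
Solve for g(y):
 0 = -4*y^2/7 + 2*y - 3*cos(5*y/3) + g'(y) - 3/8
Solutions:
 g(y) = C1 + 4*y^3/21 - y^2 + 3*y/8 + 9*sin(5*y/3)/5


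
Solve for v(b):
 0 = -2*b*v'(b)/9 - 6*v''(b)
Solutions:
 v(b) = C1 + C2*erf(sqrt(6)*b/18)


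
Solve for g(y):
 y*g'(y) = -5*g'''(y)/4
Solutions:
 g(y) = C1 + Integral(C2*airyai(-10^(2/3)*y/5) + C3*airybi(-10^(2/3)*y/5), y)


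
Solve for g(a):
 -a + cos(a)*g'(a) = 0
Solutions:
 g(a) = C1 + Integral(a/cos(a), a)


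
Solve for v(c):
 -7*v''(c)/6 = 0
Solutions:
 v(c) = C1 + C2*c


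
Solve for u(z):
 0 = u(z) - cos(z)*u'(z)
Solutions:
 u(z) = C1*sqrt(sin(z) + 1)/sqrt(sin(z) - 1)


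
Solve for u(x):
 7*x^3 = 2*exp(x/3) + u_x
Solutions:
 u(x) = C1 + 7*x^4/4 - 6*exp(x/3)


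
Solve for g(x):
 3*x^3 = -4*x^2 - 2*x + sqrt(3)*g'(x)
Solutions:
 g(x) = C1 + sqrt(3)*x^4/4 + 4*sqrt(3)*x^3/9 + sqrt(3)*x^2/3


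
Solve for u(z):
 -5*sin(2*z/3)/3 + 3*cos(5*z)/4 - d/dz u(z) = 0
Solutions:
 u(z) = C1 + 3*sin(5*z)/20 + 5*cos(2*z/3)/2


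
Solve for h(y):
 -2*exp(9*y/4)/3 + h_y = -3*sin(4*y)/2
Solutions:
 h(y) = C1 + 8*exp(9*y/4)/27 + 3*cos(4*y)/8


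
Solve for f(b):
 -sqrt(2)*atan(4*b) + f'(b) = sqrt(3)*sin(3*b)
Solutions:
 f(b) = C1 + sqrt(2)*(b*atan(4*b) - log(16*b^2 + 1)/8) - sqrt(3)*cos(3*b)/3


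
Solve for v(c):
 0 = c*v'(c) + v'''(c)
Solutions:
 v(c) = C1 + Integral(C2*airyai(-c) + C3*airybi(-c), c)


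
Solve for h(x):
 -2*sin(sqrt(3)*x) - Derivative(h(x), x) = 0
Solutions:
 h(x) = C1 + 2*sqrt(3)*cos(sqrt(3)*x)/3


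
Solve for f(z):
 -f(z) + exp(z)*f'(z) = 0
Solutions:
 f(z) = C1*exp(-exp(-z))


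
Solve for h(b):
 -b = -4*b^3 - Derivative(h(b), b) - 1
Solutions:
 h(b) = C1 - b^4 + b^2/2 - b


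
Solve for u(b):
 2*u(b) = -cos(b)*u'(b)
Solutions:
 u(b) = C1*(sin(b) - 1)/(sin(b) + 1)


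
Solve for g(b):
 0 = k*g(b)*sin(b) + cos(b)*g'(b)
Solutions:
 g(b) = C1*exp(k*log(cos(b)))


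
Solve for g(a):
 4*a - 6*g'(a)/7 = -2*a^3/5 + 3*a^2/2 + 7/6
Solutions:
 g(a) = C1 + 7*a^4/60 - 7*a^3/12 + 7*a^2/3 - 49*a/36


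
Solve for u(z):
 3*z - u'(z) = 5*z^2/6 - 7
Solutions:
 u(z) = C1 - 5*z^3/18 + 3*z^2/2 + 7*z


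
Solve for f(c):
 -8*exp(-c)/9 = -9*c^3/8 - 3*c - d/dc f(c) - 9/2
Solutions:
 f(c) = C1 - 9*c^4/32 - 3*c^2/2 - 9*c/2 - 8*exp(-c)/9


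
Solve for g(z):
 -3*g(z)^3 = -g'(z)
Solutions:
 g(z) = -sqrt(2)*sqrt(-1/(C1 + 3*z))/2
 g(z) = sqrt(2)*sqrt(-1/(C1 + 3*z))/2


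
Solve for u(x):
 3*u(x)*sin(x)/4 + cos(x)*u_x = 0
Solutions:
 u(x) = C1*cos(x)^(3/4)


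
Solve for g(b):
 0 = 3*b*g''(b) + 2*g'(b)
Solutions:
 g(b) = C1 + C2*b^(1/3)


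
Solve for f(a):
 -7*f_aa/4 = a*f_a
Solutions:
 f(a) = C1 + C2*erf(sqrt(14)*a/7)


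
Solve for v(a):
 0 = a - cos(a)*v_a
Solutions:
 v(a) = C1 + Integral(a/cos(a), a)


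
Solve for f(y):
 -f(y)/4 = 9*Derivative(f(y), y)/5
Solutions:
 f(y) = C1*exp(-5*y/36)


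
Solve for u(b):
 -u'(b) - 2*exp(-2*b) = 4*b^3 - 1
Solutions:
 u(b) = C1 - b^4 + b + exp(-2*b)


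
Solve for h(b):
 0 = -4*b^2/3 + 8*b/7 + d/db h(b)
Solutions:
 h(b) = C1 + 4*b^3/9 - 4*b^2/7


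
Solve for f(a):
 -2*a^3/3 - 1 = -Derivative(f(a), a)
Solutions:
 f(a) = C1 + a^4/6 + a


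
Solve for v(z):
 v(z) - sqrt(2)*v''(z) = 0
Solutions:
 v(z) = C1*exp(-2^(3/4)*z/2) + C2*exp(2^(3/4)*z/2)


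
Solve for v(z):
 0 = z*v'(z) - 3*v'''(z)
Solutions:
 v(z) = C1 + Integral(C2*airyai(3^(2/3)*z/3) + C3*airybi(3^(2/3)*z/3), z)


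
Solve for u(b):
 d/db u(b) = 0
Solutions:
 u(b) = C1


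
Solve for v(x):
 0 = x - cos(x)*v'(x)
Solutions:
 v(x) = C1 + Integral(x/cos(x), x)


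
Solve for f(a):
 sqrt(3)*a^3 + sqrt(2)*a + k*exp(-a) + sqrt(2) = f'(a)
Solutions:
 f(a) = C1 + sqrt(3)*a^4/4 + sqrt(2)*a^2/2 + sqrt(2)*a - k*exp(-a)


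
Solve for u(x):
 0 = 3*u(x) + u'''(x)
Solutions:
 u(x) = C3*exp(-3^(1/3)*x) + (C1*sin(3^(5/6)*x/2) + C2*cos(3^(5/6)*x/2))*exp(3^(1/3)*x/2)


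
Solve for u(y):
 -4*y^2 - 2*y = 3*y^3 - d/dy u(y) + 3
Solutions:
 u(y) = C1 + 3*y^4/4 + 4*y^3/3 + y^2 + 3*y


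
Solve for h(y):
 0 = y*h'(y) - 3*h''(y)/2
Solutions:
 h(y) = C1 + C2*erfi(sqrt(3)*y/3)


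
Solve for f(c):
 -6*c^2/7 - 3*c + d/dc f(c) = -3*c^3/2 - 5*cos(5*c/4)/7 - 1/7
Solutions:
 f(c) = C1 - 3*c^4/8 + 2*c^3/7 + 3*c^2/2 - c/7 - 4*sin(5*c/4)/7


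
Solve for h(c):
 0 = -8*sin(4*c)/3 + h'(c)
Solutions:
 h(c) = C1 - 2*cos(4*c)/3


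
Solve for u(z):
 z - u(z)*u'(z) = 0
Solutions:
 u(z) = -sqrt(C1 + z^2)
 u(z) = sqrt(C1 + z^2)


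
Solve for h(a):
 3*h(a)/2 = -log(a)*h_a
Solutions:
 h(a) = C1*exp(-3*li(a)/2)


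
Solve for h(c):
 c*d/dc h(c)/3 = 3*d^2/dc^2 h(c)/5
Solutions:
 h(c) = C1 + C2*erfi(sqrt(10)*c/6)


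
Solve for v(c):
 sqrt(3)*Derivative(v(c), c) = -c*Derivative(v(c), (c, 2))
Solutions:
 v(c) = C1 + C2*c^(1 - sqrt(3))


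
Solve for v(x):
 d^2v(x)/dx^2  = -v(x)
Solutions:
 v(x) = C1*sin(x) + C2*cos(x)


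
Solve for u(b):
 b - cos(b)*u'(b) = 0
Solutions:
 u(b) = C1 + Integral(b/cos(b), b)


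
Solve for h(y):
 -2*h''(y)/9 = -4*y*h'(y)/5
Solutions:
 h(y) = C1 + C2*erfi(3*sqrt(5)*y/5)


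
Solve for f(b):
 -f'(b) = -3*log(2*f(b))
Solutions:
 -Integral(1/(log(_y) + log(2)), (_y, f(b)))/3 = C1 - b


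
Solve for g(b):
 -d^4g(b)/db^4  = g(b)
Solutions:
 g(b) = (C1*sin(sqrt(2)*b/2) + C2*cos(sqrt(2)*b/2))*exp(-sqrt(2)*b/2) + (C3*sin(sqrt(2)*b/2) + C4*cos(sqrt(2)*b/2))*exp(sqrt(2)*b/2)


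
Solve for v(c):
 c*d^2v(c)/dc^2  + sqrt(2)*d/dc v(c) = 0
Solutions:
 v(c) = C1 + C2*c^(1 - sqrt(2))


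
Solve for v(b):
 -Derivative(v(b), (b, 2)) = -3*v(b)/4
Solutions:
 v(b) = C1*exp(-sqrt(3)*b/2) + C2*exp(sqrt(3)*b/2)


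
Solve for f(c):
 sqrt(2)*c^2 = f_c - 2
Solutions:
 f(c) = C1 + sqrt(2)*c^3/3 + 2*c


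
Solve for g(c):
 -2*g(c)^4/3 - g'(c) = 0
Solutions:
 g(c) = (-1 - sqrt(3)*I)*(1/(C1 + 2*c))^(1/3)/2
 g(c) = (-1 + sqrt(3)*I)*(1/(C1 + 2*c))^(1/3)/2
 g(c) = (1/(C1 + 2*c))^(1/3)


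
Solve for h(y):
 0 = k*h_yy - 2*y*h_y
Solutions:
 h(y) = C1 + C2*erf(y*sqrt(-1/k))/sqrt(-1/k)
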